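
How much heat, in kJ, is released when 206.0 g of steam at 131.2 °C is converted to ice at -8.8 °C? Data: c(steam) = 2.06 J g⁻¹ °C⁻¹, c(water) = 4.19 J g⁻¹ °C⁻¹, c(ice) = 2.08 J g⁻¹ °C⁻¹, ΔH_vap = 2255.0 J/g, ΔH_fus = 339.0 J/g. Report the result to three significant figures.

q = 638 kJ

q1 (cool steam 131.2→100 °C): 206.0 × 2.06 × 31.2 = 13240 J
q2 (condense at 100 °C): 206.0 × 2255.0 = 464530 J
q3 (cool water 100→0 °C): 206.0 × 4.19 × 100.0 = 86314 J
q4 (freeze at 0 °C): 206.0 × 339.0 = 69834 J
q5 (cool ice 0→-8.8 °C): 206.0 × 2.08 × 8.8 = 3771 J
Total: 13240 + 464530 + 86314 + 69834 + 3771 = 637689 J = 638 kJ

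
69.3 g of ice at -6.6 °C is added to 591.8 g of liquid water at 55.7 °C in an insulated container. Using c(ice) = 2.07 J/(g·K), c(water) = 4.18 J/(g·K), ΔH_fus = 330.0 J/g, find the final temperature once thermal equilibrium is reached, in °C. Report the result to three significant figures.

Heat to bring ice to 0 °C and melt it: q₁ = 69.3×2.07×6.6 + 69.3×330.0 = 23816 J
Heat the water can supply cooling to 0 °C: 591.8×4.18×55.7 = 137786 J > q₁, so all ice melts.
Energy balance: 591.8×4.18×(55.7 − T) = 23816 + 69.3×4.18×(T − 0)
2473.724(55.7 − T) = 23816 + 289.674 T
137786 − 23816 = 2763.398 T
T = 113970 / 2763.398 = 41.24 °C

T_f = 41.2 °C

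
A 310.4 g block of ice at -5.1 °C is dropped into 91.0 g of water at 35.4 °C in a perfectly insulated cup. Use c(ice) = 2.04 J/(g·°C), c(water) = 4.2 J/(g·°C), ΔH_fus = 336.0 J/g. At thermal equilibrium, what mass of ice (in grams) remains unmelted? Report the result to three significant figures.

m_ice remaining = 280 g

Heat to warm all ice to 0 °C: 310.4×2.04×5.1 = 3229.4 J
Heat released by water cooling to 0 °C: 91.0×4.2×35.4 = 13530 J
13530 J < 3229.4 + 310.4×336.0 = 107523.8 J, so not all ice melts; final T = 0 °C.
Heat left for melting: 13530 − 3229.4 = 10300.6 J
Mass melted = 10300.6 / 336.0 = 30.66 g
Ice remaining = 310.4 − 30.66 = 279.74 g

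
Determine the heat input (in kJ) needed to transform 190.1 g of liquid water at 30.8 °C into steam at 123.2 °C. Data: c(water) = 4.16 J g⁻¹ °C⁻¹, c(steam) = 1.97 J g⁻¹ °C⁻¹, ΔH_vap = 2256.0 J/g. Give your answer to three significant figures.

q1 (heat water 30.8→100.0 °C): 190.1 × 4.16 × 69.2 = 54724 J
q2 (vaporize at 100 °C): 190.1 × 2256.0 = 428866 J
q3 (heat steam 100.0→123.2 °C): 190.1 × 1.97 × 23.2 = 8688 J
Total: 54724 + 428866 + 8688 = 492278 J = 492 kJ

q = 492 kJ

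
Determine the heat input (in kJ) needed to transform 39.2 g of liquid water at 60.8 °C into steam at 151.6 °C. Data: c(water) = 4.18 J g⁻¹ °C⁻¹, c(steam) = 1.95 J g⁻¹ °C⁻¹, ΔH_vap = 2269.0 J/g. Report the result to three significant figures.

q1 (heat water 60.8→100.0 °C): 39.2 × 4.18 × 39.2 = 6423 J
q2 (vaporize at 100 °C): 39.2 × 2269.0 = 88945 J
q3 (heat steam 100.0→151.6 °C): 39.2 × 1.95 × 51.6 = 3944 J
Total: 6423 + 88945 + 3944 = 99312 J = 99.3 kJ

q = 99.3 kJ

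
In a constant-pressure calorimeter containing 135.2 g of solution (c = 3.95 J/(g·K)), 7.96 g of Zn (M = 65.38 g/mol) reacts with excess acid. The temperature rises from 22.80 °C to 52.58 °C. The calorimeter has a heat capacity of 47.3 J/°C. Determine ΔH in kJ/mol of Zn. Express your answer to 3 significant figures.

|ΔT| = |52.58 − 22.80| = 29.78 °C
|q_surr| = (135.2 × 3.95 + 47.3) × 29.78 = 581.34 × 29.78 = 17310 J
n(Zn) = 7.96 / 65.38 = 0.1217 mol
Temperature rose, so q_rxn = −|q_surr| = -17.31 kJ
ΔH = q_rxn / n = -142.2 kJ/mol

ΔH = -142 kJ/mol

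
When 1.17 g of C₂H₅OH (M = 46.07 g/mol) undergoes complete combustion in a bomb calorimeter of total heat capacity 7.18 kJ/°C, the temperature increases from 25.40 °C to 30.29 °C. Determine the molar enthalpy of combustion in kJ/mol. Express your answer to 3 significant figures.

ΔT = 30.29 − 25.40 = 4.89 °C
q_cal = C_cal × ΔT = 7.18 × 4.89 = 35.1102 kJ
n = 1.17 / 46.07 = 0.02540 mol
q_rxn = −q_cal = -35.1102 kJ
ΔH = -35.1102 / 0.02540 = -1382 kJ/mol

ΔH = -1380 kJ/mol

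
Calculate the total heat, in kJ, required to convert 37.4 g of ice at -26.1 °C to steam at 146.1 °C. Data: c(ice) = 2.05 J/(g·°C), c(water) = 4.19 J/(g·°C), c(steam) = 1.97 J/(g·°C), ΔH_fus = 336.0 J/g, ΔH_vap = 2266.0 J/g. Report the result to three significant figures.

q = 118 kJ

q1 (heat ice -26.1→0.0 °C): 37.4 × 2.05 × 26.1 = 2001 J
q2 (melt at 0 °C): 37.4 × 336.0 = 12566 J
q3 (heat water 0.0→100.0 °C): 37.4 × 4.19 × 100.0 = 15671 J
q4 (vaporize at 100 °C): 37.4 × 2266.0 = 84748 J
q5 (heat steam 100.0→146.1 °C): 37.4 × 1.97 × 46.1 = 3397 J
Total: 2001 + 12566 + 15671 + 84748 + 3397 = 118383 J = 118 kJ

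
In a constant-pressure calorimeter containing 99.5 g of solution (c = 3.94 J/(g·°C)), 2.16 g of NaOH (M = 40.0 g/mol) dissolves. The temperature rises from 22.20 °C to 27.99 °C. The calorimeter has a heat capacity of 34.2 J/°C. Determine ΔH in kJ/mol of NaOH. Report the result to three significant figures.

ΔH = -45.7 kJ/mol

|ΔT| = |27.99 − 22.20| = 5.79 °C
|q_surr| = (99.5 × 3.94 + 34.2) × 5.79 = 426.23 × 5.79 = 2468 J
n(NaOH) = 2.16 / 40.0 = 0.05400 mol
Temperature rose, so q_rxn = −|q_surr| = -2.468 kJ
ΔH = q_rxn / n = -45.70 kJ/mol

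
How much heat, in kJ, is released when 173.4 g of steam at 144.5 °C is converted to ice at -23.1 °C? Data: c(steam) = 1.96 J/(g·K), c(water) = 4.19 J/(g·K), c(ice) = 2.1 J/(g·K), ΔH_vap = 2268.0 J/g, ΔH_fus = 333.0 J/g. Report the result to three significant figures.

q1 (cool steam 144.5→100 °C): 173.4 × 1.96 × 44.5 = 15124 J
q2 (condense at 100 °C): 173.4 × 2268.0 = 393271 J
q3 (cool water 100→0 °C): 173.4 × 4.19 × 100.0 = 72655 J
q4 (freeze at 0 °C): 173.4 × 333.0 = 57742 J
q5 (cool ice 0→-23.1 °C): 173.4 × 2.1 × 23.1 = 8412 J
Total: 15124 + 393271 + 72655 + 57742 + 8412 = 547204 J = 547 kJ

q = 547 kJ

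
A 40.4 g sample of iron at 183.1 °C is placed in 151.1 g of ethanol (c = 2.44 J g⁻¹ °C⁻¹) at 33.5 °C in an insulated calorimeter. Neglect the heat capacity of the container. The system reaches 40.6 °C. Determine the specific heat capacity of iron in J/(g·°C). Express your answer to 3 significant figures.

q_gained = (151.1 × 2.44) × (40.6 − 33.5) = 2618 J
q_lost = 40.4 × c × (183.1 − 40.6) = 5757 c
Set equal: c = 2618 / 5757 = 0.455 J/(g·°C)

c = 0.455 J/(g·°C)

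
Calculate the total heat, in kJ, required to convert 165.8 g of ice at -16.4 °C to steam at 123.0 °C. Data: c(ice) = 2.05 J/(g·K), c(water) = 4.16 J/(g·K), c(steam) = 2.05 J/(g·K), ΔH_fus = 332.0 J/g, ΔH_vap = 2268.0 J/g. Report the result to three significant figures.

q = 513 kJ

q1 (heat ice -16.4→0.0 °C): 165.8 × 2.05 × 16.4 = 5574 J
q2 (melt at 0 °C): 165.8 × 332.0 = 55046 J
q3 (heat water 0.0→100.0 °C): 165.8 × 4.16 × 100.0 = 68973 J
q4 (vaporize at 100 °C): 165.8 × 2268.0 = 376034 J
q5 (heat steam 100.0→123.0 °C): 165.8 × 2.05 × 23.0 = 7817 J
Total: 5574 + 55046 + 68973 + 376034 + 7817 = 513444 J = 513 kJ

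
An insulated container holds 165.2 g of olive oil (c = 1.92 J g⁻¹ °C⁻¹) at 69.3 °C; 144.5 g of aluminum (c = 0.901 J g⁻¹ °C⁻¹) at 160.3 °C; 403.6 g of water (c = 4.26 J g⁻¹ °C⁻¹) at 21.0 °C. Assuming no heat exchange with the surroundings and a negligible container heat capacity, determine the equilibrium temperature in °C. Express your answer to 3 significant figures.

T_f = 36.4 °C

Σ mᵢcᵢ(T − Tᵢ) = 0  ⇒  T = Σ mᵢcᵢTᵢ / Σ mᵢcᵢ
Σ mᵢcᵢ = 165.2×1.92 + 144.5×0.901 + 403.6×4.26 = 2166.7145
Σ mᵢcᵢTᵢ = 317.184×69.3 + 130.1945×160.3 + 1719.336×21.0 = 78957
T = 78957 / 2166.7145 = 36.44 °C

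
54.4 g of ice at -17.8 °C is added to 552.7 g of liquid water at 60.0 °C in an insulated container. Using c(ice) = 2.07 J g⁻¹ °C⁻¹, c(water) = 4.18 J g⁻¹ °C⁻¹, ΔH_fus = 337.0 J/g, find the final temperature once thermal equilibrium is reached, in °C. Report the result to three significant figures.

Heat to bring ice to 0 °C and melt it: q₁ = 54.4×2.07×17.8 + 54.4×337.0 = 20337 J
Heat the water can supply cooling to 0 °C: 552.7×4.18×60.0 = 138617 J > q₁, so all ice melts.
Energy balance: 552.7×4.18×(60.0 − T) = 20337 + 54.4×4.18×(T − 0)
2310.286(60.0 − T) = 20337 + 227.392 T
138617 − 20337 = 2537.678 T
T = 118280 / 2537.678 = 46.61 °C

T_f = 46.6 °C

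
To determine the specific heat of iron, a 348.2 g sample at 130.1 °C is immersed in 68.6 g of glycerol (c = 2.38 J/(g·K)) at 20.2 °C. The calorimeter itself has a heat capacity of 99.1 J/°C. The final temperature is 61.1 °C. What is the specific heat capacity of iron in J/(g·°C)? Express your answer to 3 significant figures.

c = 0.447 J/(g·°C)

q_gained = (68.6 × 2.38 + 99.1) × (61.1 − 20.2) = 10730 J
q_lost = 348.2 × c × (130.1 − 61.1) = 24025.8 c
Set equal: c = 10730 / 24025.8 = 0.447 J/(g·°C)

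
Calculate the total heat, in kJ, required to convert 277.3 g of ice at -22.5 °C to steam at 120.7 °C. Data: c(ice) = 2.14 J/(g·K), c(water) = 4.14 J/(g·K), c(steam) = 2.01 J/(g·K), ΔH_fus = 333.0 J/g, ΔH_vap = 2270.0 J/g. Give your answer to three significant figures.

q1 (heat ice -22.5→0.0 °C): 277.3 × 2.14 × 22.5 = 13352 J
q2 (melt at 0 °C): 277.3 × 333.0 = 92341 J
q3 (heat water 0.0→100.0 °C): 277.3 × 4.14 × 100.0 = 114802 J
q4 (vaporize at 100 °C): 277.3 × 2270.0 = 629471 J
q5 (heat steam 100.0→120.7 °C): 277.3 × 2.01 × 20.7 = 11538 J
Total: 13352 + 92341 + 114802 + 629471 + 11538 = 861504 J = 862 kJ

q = 862 kJ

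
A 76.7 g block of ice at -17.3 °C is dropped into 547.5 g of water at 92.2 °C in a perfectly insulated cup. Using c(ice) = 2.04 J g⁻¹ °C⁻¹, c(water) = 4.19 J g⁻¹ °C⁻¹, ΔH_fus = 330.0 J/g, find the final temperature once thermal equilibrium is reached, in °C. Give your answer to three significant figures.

T_f = 70.2 °C

Heat to bring ice to 0 °C and melt it: q₁ = 76.7×2.04×17.3 + 76.7×330.0 = 28018 J
Heat the water can supply cooling to 0 °C: 547.5×4.19×92.2 = 211509 J > q₁, so all ice melts.
Energy balance: 547.5×4.19×(92.2 − T) = 28018 + 76.7×4.19×(T − 0)
2294.025(92.2 − T) = 28018 + 321.373 T
211509 − 28018 = 2615.398 T
T = 183491 / 2615.398 = 70.16 °C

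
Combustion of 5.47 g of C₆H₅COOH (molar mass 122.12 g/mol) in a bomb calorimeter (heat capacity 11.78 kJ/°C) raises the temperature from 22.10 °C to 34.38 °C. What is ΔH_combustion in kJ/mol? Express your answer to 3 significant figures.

ΔT = 34.38 − 22.10 = 12.28 °C
q_cal = C_cal × ΔT = 11.78 × 12.28 = 144.6584 kJ
n = 5.47 / 122.12 = 0.04479 mol
q_rxn = −q_cal = -144.6584 kJ
ΔH = -144.6584 / 0.04479 = -3230 kJ/mol

ΔH = -3230 kJ/mol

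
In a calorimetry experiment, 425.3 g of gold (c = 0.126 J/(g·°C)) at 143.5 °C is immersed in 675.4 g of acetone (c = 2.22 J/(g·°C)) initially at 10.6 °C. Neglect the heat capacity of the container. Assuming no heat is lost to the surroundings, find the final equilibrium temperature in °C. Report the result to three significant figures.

Heat lost by gold = heat gained by acetone.
(425.3)(0.126)(143.5 − T) = (675.4)(2.22)(T − 10.6)
53.5878 (143.5 − T) = 1499.388 (T − 10.6)
7689.8 − 53.5878 T = 1499.388 T − 15894
23583.8 = 1552.9758 T
T = 15.19 °C

T_f = 15.2 °C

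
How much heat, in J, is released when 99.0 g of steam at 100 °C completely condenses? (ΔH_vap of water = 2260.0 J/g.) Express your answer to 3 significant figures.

q = m × ΔH_vap = 99.0 × 2260.0 = 223700 J

q = 224000 J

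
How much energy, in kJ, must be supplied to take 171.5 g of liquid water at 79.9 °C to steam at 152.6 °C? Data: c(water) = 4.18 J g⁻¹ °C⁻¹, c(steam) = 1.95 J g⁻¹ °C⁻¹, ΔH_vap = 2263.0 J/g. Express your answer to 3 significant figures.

q1 (heat water 79.9→100.0 °C): 171.5 × 4.18 × 20.1 = 14409 J
q2 (vaporize at 100 °C): 171.5 × 2263.0 = 388105 J
q3 (heat steam 100.0→152.6 °C): 171.5 × 1.95 × 52.6 = 17591 J
Total: 14409 + 388105 + 17591 = 420105 J = 420 kJ

q = 420 kJ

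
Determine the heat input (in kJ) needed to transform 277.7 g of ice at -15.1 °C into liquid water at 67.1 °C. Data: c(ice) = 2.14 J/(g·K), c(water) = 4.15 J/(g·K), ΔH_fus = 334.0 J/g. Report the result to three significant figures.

q = 179 kJ

q1 (heat ice -15.1→0.0 °C): 277.7 × 2.14 × 15.1 = 8974 J
q2 (melt at 0 °C): 277.7 × 334.0 = 92752 J
q3 (heat water 0.0→67.1 °C): 277.7 × 4.15 × 67.1 = 77330 J
Total: 8974 + 92752 + 77330 = 179056 J = 179 kJ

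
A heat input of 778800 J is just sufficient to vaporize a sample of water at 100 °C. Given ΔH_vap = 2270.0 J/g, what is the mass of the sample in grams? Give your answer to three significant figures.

m = 343 g

m = q / ΔH_vap = 778800 J / 2270.0 J/g = 343 g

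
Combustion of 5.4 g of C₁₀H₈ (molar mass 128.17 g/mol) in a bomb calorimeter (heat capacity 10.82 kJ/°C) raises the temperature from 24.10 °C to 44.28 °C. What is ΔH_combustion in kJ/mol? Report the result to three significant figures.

ΔT = 44.28 − 24.10 = 20.18 °C
q_cal = C_cal × ΔT = 10.82 × 20.18 = 218.3476 kJ
n = 5.4 / 128.17 = 0.04213 mol
q_rxn = −q_cal = -218.3476 kJ
ΔH = -218.3476 / 0.04213 = -5183 kJ/mol

ΔH = -5180 kJ/mol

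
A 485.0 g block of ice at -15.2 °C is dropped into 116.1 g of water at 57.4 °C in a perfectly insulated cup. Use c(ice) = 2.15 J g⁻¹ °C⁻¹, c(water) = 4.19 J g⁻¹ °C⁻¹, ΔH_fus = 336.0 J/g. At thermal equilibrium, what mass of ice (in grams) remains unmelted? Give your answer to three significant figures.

m_ice remaining = 449 g

Heat to warm all ice to 0 °C: 485.0×2.15×15.2 = 15850 J
Heat released by water cooling to 0 °C: 116.1×4.19×57.4 = 27923 J
27923 J < 15850 + 485.0×336.0 = 178810 J, so not all ice melts; final T = 0 °C.
Heat left for melting: 27923 − 15850 = 12073 J
Mass melted = 12073 / 336.0 = 35.93 g
Ice remaining = 485.0 − 35.93 = 449.07 g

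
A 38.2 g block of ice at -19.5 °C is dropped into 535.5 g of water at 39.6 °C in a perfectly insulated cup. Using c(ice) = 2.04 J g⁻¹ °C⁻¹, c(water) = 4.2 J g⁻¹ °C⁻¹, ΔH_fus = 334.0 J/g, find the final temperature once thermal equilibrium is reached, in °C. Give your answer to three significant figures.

Heat to bring ice to 0 °C and melt it: q₁ = 38.2×2.04×19.5 + 38.2×334.0 = 14278 J
Heat the water can supply cooling to 0 °C: 535.5×4.2×39.6 = 89064.4 J > q₁, so all ice melts.
Energy balance: 535.5×4.2×(39.6 − T) = 14278 + 38.2×4.2×(T − 0)
2249.1(39.6 − T) = 14278 + 160.44 T
89064.4 − 14278 = 2409.54 T
T = 74786.4 / 2409.54 = 31.04 °C

T_f = 31.0 °C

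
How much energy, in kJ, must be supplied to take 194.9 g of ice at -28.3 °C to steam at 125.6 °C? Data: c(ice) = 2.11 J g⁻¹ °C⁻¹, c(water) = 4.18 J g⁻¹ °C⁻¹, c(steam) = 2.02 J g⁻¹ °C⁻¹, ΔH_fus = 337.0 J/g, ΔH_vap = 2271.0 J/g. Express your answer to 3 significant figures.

q1 (heat ice -28.3→0.0 °C): 194.9 × 2.11 × 28.3 = 11638 J
q2 (melt at 0 °C): 194.9 × 337.0 = 65681 J
q3 (heat water 0.0→100.0 °C): 194.9 × 4.18 × 100.0 = 81468 J
q4 (vaporize at 100 °C): 194.9 × 2271.0 = 442618 J
q5 (heat steam 100.0→125.6 °C): 194.9 × 2.02 × 25.6 = 10079 J
Total: 11638 + 65681 + 81468 + 442618 + 10079 = 611484 J = 611 kJ

q = 611 kJ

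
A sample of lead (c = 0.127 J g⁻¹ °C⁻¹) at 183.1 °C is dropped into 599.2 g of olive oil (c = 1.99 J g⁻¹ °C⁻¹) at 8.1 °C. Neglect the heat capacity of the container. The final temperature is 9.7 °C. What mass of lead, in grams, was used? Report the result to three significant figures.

m = 86.6 g

q_gained = (599.2 × 1.99) × (9.7 − 8.1) = 1908 J
q_lost = m × 0.127 × (183.1 − 9.7) = 22.0218 m
m = 1908 / 22.0218 = 86.6 g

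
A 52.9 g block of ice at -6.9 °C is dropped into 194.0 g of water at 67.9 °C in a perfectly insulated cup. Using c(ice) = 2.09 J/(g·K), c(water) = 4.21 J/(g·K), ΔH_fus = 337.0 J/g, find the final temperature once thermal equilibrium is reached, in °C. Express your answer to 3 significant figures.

T_f = 35.5 °C

Heat to bring ice to 0 °C and melt it: q₁ = 52.9×2.09×6.9 + 52.9×337.0 = 18590 J
Heat the water can supply cooling to 0 °C: 194.0×4.21×67.9 = 55456.6 J > q₁, so all ice melts.
Energy balance: 194.0×4.21×(67.9 − T) = 18590 + 52.9×4.21×(T − 0)
816.74(67.9 − T) = 18590 + 222.709 T
55456.6 − 18590 = 1039.449 T
T = 36866.6 / 1039.449 = 35.47 °C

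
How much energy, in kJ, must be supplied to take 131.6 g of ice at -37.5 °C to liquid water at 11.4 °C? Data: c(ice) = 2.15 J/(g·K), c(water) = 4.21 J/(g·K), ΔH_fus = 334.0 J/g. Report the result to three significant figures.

q = 60.9 kJ

q1 (heat ice -37.5→0.0 °C): 131.6 × 2.15 × 37.5 = 10610 J
q2 (melt at 0 °C): 131.6 × 334.0 = 43954 J
q3 (heat water 0.0→11.4 °C): 131.6 × 4.21 × 11.4 = 6316 J
Total: 10610 + 43954 + 6316 = 60880 J = 60.9 kJ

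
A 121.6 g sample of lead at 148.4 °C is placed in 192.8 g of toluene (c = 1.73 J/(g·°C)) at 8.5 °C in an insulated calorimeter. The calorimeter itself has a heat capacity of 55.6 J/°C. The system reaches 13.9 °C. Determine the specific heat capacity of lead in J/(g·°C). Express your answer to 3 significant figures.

q_gained = (192.8 × 1.73 + 55.6) × (13.9 − 8.5) = 2101 J
q_lost = 121.6 × c × (148.4 − 13.9) = 16355.2 c
Set equal: c = 2101 / 16355.2 = 0.128 J/(g·°C)

c = 0.128 J/(g·°C)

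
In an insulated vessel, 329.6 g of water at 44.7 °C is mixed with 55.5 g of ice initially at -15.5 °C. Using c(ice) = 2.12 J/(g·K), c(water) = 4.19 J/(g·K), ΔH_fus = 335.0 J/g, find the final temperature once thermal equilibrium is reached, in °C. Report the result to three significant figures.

Heat to bring ice to 0 °C and melt it: q₁ = 55.5×2.12×15.5 + 55.5×335.0 = 20416 J
Heat the water can supply cooling to 0 °C: 329.6×4.19×44.7 = 61731.8 J > q₁, so all ice melts.
Energy balance: 329.6×4.19×(44.7 − T) = 20416 + 55.5×4.19×(T − 0)
1381.024(44.7 − T) = 20416 + 232.545 T
61731.8 − 20416 = 1613.569 T
T = 41315.8 / 1613.569 = 25.61 °C

T_f = 25.6 °C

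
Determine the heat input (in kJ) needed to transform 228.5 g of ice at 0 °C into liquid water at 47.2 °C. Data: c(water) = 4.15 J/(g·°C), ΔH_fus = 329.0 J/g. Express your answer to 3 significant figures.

q1 (melt at 0 °C): 228.5 × 329.0 = 75177 J
q2 (heat water 0.0→47.2 °C): 228.5 × 4.15 × 47.2 = 44759 J
Total: 75177 + 44759 = 119936 J = 120 kJ

q = 120 kJ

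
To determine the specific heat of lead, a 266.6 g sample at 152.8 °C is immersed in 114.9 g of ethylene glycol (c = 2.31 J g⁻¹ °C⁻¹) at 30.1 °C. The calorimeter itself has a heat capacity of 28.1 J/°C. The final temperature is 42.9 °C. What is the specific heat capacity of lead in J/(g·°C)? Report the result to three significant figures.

q_gained = (114.9 × 2.31 + 28.1) × (42.9 − 30.1) = 3757 J
q_lost = 266.6 × c × (152.8 − 42.9) = 29299.34 c
Set equal: c = 3757 / 29299.34 = 0.128 J/(g·°C)

c = 0.128 J/(g·°C)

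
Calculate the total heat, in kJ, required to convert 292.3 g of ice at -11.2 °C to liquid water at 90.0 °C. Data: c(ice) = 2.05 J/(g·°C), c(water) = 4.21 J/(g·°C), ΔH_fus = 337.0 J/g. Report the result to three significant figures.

q1 (heat ice -11.2→0.0 °C): 292.3 × 2.05 × 11.2 = 6711 J
q2 (melt at 0 °C): 292.3 × 337.0 = 98505 J
q3 (heat water 0.0→90.0 °C): 292.3 × 4.21 × 90.0 = 110752 J
Total: 6711 + 98505 + 110752 = 215968 J = 216 kJ

q = 216 kJ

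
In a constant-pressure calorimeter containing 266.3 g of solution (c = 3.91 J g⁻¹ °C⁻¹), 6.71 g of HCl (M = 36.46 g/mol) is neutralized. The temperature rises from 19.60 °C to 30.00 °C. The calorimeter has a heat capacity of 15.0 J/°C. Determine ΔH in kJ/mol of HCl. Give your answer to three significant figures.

ΔH = -59.7 kJ/mol

|ΔT| = |30.00 − 19.60| = 10.40 °C
|q_surr| = (266.3 × 3.91 + 15.0) × 10.40 = 1056.233 × 10.40 = 10980 J
n(HCl) = 6.71 / 36.46 = 0.1840 mol
Temperature rose, so q_rxn = −|q_surr| = -10.98 kJ
ΔH = q_rxn / n = -59.67 kJ/mol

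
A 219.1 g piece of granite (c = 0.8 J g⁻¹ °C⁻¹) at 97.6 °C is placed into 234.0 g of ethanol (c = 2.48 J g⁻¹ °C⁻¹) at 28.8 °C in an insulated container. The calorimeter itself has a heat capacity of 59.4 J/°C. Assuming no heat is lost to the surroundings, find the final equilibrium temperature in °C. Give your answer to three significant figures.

T_f = 43.6 °C

Heat lost by granite = heat gained by ethanol + calorimeter.
(219.1)(0.8)(97.6 − T) = [(234.0)(2.48) + 59.4](T − 28.8)
175.28 (97.6 − T) = 639.72 (T − 28.8)
17107 − 175.28 T = 639.72 T − 18424
35531 = 815.00 T
T = 43.60 °C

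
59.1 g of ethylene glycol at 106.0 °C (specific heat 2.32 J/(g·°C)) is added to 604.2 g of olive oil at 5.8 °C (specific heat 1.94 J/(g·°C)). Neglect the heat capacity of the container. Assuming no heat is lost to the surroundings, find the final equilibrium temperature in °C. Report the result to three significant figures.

T_f = 16.3 °C

Heat lost by ethylene glycol = heat gained by olive oil.
(59.1)(2.32)(106.0 − T) = (604.2)(1.94)(T − 5.8)
137.112 (106.0 − T) = 1172.148 (T − 5.8)
14534 − 137.112 T = 1172.148 T − 6798.5
21332.5 = 1309.260 T
T = 16.29 °C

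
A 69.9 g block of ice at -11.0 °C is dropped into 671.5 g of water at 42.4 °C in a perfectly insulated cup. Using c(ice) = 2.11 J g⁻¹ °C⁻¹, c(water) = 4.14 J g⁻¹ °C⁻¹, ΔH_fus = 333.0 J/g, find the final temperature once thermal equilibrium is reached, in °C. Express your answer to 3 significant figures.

Heat to bring ice to 0 °C and melt it: q₁ = 69.9×2.11×11.0 + 69.9×333.0 = 24899 J
Heat the water can supply cooling to 0 °C: 671.5×4.14×42.4 = 117872 J > q₁, so all ice melts.
Energy balance: 671.5×4.14×(42.4 − T) = 24899 + 69.9×4.14×(T − 0)
2780.01(42.4 − T) = 24899 + 289.386 T
117872 − 24899 = 3069.396 T
T = 92973 / 3069.396 = 30.29 °C

T_f = 30.3 °C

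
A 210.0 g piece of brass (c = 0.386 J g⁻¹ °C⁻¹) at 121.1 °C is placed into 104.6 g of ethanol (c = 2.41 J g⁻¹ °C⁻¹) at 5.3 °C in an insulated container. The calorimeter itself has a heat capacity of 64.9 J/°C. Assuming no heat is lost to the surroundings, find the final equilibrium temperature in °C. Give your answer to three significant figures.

Heat lost by brass = heat gained by ethanol + calorimeter.
(210.0)(0.386)(121.1 − T) = [(104.6)(2.41) + 64.9](T − 5.3)
81.06 (121.1 − T) = 316.986 (T − 5.3)
9816.4 − 81.06 T = 316.986 T − 1680.0
11496.4 = 398.046 T
T = 28.88 °C

T_f = 28.9 °C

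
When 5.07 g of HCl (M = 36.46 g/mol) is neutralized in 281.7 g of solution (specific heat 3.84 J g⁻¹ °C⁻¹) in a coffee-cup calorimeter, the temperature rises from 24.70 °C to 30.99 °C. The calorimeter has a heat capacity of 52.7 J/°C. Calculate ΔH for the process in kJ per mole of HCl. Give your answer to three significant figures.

|ΔT| = |30.99 − 24.70| = 6.29 °C
|q_surr| = (281.7 × 3.84 + 52.7) × 6.29 = 1134.428 × 6.29 = 7136 J
n(HCl) = 5.07 / 36.46 = 0.1391 mol
Temperature rose, so q_rxn = −|q_surr| = -7.136 kJ
ΔH = q_rxn / n = -51.30 kJ/mol

ΔH = -51.3 kJ/mol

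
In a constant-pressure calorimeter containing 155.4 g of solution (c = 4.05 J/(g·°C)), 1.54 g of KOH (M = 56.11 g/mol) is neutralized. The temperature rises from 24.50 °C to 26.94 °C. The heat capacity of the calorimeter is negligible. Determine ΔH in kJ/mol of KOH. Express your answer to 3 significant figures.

|ΔT| = |26.94 − 24.50| = 2.44 °C
|q_surr| = (155.4 × 4.05) × 2.44 = 629.37 × 2.44 = 1536 J
n(KOH) = 1.54 / 56.11 = 0.02745 mol
Temperature rose, so q_rxn = −|q_surr| = -1.536 kJ
ΔH = q_rxn / n = -55.96 kJ/mol

ΔH = -56.0 kJ/mol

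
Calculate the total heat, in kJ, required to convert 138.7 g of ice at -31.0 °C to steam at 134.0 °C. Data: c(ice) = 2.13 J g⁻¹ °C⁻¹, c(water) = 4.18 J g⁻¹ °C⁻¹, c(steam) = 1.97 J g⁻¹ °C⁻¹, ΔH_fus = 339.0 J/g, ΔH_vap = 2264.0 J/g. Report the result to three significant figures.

q1 (heat ice -31.0→0.0 °C): 138.7 × 2.13 × 31.0 = 9158 J
q2 (melt at 0 °C): 138.7 × 339.0 = 47019 J
q3 (heat water 0.0→100.0 °C): 138.7 × 4.18 × 100.0 = 57977 J
q4 (vaporize at 100 °C): 138.7 × 2264.0 = 314017 J
q5 (heat steam 100.0→134.0 °C): 138.7 × 1.97 × 34.0 = 9290 J
Total: 9158 + 47019 + 57977 + 314017 + 9290 = 437461 J = 437 kJ

q = 437 kJ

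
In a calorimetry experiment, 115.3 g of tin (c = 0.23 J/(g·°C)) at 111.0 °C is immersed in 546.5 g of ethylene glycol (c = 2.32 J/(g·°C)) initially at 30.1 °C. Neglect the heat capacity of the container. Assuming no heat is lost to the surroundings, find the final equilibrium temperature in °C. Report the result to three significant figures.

Heat lost by tin = heat gained by ethylene glycol.
(115.3)(0.23)(111.0 − T) = (546.5)(2.32)(T − 30.1)
26.519 (111.0 − T) = 1267.88 (T − 30.1)
2943.6 − 26.519 T = 1267.88 T − 38163
41106.6 = 1294.399 T
T = 31.76 °C

T_f = 31.8 °C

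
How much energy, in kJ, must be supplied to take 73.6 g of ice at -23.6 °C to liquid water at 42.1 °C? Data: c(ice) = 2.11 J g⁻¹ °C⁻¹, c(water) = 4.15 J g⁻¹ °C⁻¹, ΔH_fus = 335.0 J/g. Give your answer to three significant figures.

q1 (heat ice -23.6→0.0 °C): 73.6 × 2.11 × 23.6 = 3665 J
q2 (melt at 0 °C): 73.6 × 335.0 = 24656 J
q3 (heat water 0.0→42.1 °C): 73.6 × 4.15 × 42.1 = 12859 J
Total: 3665 + 24656 + 12859 = 41180 J = 41.2 kJ

q = 41.2 kJ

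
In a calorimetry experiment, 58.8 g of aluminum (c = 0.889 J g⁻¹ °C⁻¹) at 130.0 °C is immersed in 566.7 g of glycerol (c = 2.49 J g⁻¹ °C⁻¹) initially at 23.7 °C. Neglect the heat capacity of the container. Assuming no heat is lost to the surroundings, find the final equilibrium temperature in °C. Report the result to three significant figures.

T_f = 27.5 °C

Heat lost by aluminum = heat gained by glycerol.
(58.8)(0.889)(130.0 − T) = (566.7)(2.49)(T − 23.7)
52.2732 (130.0 − T) = 1411.083 (T − 23.7)
6795.5 − 52.2732 T = 1411.083 T − 33443
40238.5 = 1463.3562 T
T = 27.50 °C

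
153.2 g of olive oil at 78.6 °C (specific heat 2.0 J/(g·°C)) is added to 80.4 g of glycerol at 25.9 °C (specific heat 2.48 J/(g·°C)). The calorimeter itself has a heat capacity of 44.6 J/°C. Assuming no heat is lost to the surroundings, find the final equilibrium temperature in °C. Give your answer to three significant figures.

Heat lost by olive oil = heat gained by glycerol + calorimeter.
(153.2)(2.0)(78.6 − T) = [(80.4)(2.48) + 44.6](T − 25.9)
306.4 (78.6 − T) = 243.992 (T − 25.9)
24083 − 306.4 T = 243.992 T − 6319.4
30402.4 = 550.392 T
T = 55.24 °C

T_f = 55.2 °C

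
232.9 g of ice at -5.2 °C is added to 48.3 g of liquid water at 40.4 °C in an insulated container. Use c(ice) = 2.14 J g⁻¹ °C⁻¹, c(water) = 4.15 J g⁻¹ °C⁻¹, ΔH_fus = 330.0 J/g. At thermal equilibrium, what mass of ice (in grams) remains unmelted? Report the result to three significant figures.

m_ice remaining = 216 g

Heat to warm all ice to 0 °C: 232.9×2.14×5.2 = 2591.7 J
Heat released by water cooling to 0 °C: 48.3×4.15×40.4 = 8098.0 J
8098.0 J < 2591.7 + 232.9×330.0 = 79448.7 J, so not all ice melts; final T = 0 °C.
Heat left for melting: 8098.0 − 2591.7 = 5506.3 J
Mass melted = 5506.3 / 330.0 = 16.69 g
Ice remaining = 232.9 − 16.69 = 216.21 g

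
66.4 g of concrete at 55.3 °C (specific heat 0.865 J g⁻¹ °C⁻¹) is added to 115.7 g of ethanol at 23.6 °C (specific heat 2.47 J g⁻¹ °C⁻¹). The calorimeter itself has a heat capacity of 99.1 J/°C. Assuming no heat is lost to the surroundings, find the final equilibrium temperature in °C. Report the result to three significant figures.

T_f = 27.7 °C

Heat lost by concrete = heat gained by ethanol + calorimeter.
(66.4)(0.865)(55.3 − T) = [(115.7)(2.47) + 99.1](T − 23.6)
57.436 (55.3 − T) = 384.879 (T − 23.6)
3176.2 − 57.436 T = 384.879 T − 9083.1
12259.3 = 442.315 T
T = 27.72 °C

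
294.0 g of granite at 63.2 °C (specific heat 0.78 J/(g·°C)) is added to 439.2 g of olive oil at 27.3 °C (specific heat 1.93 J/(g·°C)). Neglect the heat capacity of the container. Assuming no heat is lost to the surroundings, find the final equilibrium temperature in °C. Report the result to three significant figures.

T_f = 34.9 °C

Heat lost by granite = heat gained by olive oil.
(294.0)(0.78)(63.2 − T) = (439.2)(1.93)(T − 27.3)
229.32 (63.2 − T) = 847.656 (T − 27.3)
14493 − 229.32 T = 847.656 T − 23141
37634 = 1076.976 T
T = 34.94 °C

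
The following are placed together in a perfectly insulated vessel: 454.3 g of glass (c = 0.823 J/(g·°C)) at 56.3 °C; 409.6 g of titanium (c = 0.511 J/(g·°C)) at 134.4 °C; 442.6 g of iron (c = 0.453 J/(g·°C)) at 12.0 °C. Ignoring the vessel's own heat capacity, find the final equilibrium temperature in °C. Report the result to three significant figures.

Σ mᵢcᵢ(T − Tᵢ) = 0  ⇒  T = Σ mᵢcᵢTᵢ / Σ mᵢcᵢ
Σ mᵢcᵢ = 454.3×0.823 + 409.6×0.511 + 442.6×0.453 = 783.6923
Σ mᵢcᵢTᵢ = 373.8889×56.3 + 209.3056×134.4 + 200.4978×12.0 = 51587
T = 51587 / 783.6923 = 65.83 °C

T_f = 65.8 °C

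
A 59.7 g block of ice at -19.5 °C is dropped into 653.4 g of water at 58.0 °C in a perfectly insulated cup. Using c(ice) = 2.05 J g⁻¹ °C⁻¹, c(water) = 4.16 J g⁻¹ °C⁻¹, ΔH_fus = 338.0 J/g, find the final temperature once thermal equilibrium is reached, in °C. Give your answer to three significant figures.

Heat to bring ice to 0 °C and melt it: q₁ = 59.7×2.05×19.5 + 59.7×338.0 = 22565 J
Heat the water can supply cooling to 0 °C: 653.4×4.16×58.0 = 157652 J > q₁, so all ice melts.
Energy balance: 653.4×4.16×(58.0 − T) = 22565 + 59.7×4.16×(T − 0)
2718.144(58.0 − T) = 22565 + 248.352 T
157652 − 22565 = 2966.496 T
T = 135087 / 2966.496 = 45.54 °C

T_f = 45.5 °C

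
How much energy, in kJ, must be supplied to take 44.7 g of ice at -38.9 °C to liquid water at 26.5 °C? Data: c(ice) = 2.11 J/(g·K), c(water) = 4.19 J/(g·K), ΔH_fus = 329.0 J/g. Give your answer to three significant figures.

q1 (heat ice -38.9→0.0 °C): 44.7 × 2.11 × 38.9 = 3669 J
q2 (melt at 0 °C): 44.7 × 329.0 = 14706 J
q3 (heat water 0.0→26.5 °C): 44.7 × 4.19 × 26.5 = 4963 J
Total: 3669 + 14706 + 4963 = 23338 J = 23.3 kJ

q = 23.3 kJ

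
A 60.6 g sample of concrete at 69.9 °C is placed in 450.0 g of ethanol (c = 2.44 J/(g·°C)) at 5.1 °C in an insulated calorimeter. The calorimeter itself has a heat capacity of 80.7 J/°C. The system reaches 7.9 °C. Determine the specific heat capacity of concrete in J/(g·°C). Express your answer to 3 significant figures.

q_gained = (450.0 × 2.44 + 80.7) × (7.9 − 5.1) = 3300 J
q_lost = 60.6 × c × (69.9 − 7.9) = 3757.2 c
Set equal: c = 3300 / 3757.2 = 0.878 J/(g·°C)

c = 0.878 J/(g·°C)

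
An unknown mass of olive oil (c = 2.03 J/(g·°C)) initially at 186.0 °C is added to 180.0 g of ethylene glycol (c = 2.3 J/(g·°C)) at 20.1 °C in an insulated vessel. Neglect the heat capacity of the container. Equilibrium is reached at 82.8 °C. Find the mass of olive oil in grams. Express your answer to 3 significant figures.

m = 124 g

q_gained = (180.0 × 2.3) × (82.8 − 20.1) = 25960 J
q_lost = m × 2.03 × (186.0 − 82.8) = 209.496 m
m = 25960 / 209.496 = 124 g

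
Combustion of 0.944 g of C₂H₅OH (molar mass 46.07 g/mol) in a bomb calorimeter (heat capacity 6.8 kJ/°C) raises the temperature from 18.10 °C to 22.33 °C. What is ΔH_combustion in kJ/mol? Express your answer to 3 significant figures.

ΔH = -1400 kJ/mol

ΔT = 22.33 − 18.10 = 4.23 °C
q_cal = C_cal × ΔT = 6.8 × 4.23 = 28.764 kJ
n = 0.944 / 46.07 = 0.02049 mol
q_rxn = −q_cal = -28.764 kJ
ΔH = -28.764 / 0.02049 = -1404 kJ/mol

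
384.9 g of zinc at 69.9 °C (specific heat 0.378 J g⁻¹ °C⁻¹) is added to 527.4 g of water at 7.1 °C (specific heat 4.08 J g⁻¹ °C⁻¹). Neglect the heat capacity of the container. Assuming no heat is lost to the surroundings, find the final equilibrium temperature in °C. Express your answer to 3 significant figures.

T_f = 11.1 °C

Heat lost by zinc = heat gained by water.
(384.9)(0.378)(69.9 − T) = (527.4)(4.08)(T − 7.1)
145.4922 (69.9 − T) = 2151.792 (T − 7.1)
10170 − 145.4922 T = 2151.792 T − 15278
25448 = 2297.2842 T
T = 11.08 °C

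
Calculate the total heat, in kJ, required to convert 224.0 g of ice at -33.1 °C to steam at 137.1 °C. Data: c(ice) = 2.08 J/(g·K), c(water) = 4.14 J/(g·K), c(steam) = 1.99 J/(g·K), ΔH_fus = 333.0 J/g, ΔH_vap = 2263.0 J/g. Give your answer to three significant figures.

q = 706 kJ

q1 (heat ice -33.1→0.0 °C): 224.0 × 2.08 × 33.1 = 15422 J
q2 (melt at 0 °C): 224.0 × 333.0 = 74592 J
q3 (heat water 0.0→100.0 °C): 224.0 × 4.14 × 100.0 = 92736 J
q4 (vaporize at 100 °C): 224.0 × 2263.0 = 506912 J
q5 (heat steam 100.0→137.1 °C): 224.0 × 1.99 × 37.1 = 16538 J
Total: 15422 + 74592 + 92736 + 506912 + 16538 = 706200 J = 706 kJ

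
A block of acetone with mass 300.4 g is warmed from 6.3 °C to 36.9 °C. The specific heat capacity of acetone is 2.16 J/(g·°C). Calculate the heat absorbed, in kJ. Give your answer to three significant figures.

q = 19.9 kJ

q = m c ΔT = 300.4 × 2.16 × (36.9 − 6.3)
q = 300.4 × 2.16 × 30.6 = 19860 J = 19.9 kJ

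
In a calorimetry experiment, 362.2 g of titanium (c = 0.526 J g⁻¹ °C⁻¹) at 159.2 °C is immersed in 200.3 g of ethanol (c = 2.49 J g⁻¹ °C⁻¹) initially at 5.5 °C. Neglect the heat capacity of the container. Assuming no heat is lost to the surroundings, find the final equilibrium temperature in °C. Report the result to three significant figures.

Heat lost by titanium = heat gained by ethanol.
(362.2)(0.526)(159.2 − T) = (200.3)(2.49)(T − 5.5)
190.5172 (159.2 − T) = 498.747 (T − 5.5)
30330 − 190.5172 T = 498.747 T − 2743.1
33073.1 = 689.2642 T
T = 47.98 °C

T_f = 48.0 °C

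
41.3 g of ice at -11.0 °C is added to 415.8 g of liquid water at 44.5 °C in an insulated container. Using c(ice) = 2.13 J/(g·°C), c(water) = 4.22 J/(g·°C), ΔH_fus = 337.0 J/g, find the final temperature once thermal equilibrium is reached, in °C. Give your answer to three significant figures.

Heat to bring ice to 0 °C and melt it: q₁ = 41.3×2.13×11.0 + 41.3×337.0 = 14886 J
Heat the water can supply cooling to 0 °C: 415.8×4.22×44.5 = 78083.1 J > q₁, so all ice melts.
Energy balance: 415.8×4.22×(44.5 − T) = 14886 + 41.3×4.22×(T − 0)
1754.676(44.5 − T) = 14886 + 174.286 T
78083.1 − 14886 = 1928.962 T
T = 63197.1 / 1928.962 = 32.76 °C

T_f = 32.8 °C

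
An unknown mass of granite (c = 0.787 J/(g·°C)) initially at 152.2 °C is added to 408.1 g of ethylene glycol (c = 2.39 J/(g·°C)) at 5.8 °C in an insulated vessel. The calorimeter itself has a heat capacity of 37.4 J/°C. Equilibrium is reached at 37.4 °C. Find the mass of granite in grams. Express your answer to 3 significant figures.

m = 354 g

q_gained = (408.1 × 2.39 + 37.4) × (37.4 − 5.8) = 32000 J
q_lost = m × 0.787 × (152.2 − 37.4) = 90.3476 m
m = 32000 / 90.3476 = 354 g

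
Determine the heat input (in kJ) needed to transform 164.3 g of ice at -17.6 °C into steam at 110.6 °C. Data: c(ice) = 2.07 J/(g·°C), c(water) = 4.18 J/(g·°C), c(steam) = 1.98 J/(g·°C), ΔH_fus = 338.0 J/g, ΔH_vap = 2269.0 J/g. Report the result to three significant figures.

q = 506 kJ

q1 (heat ice -17.6→0.0 °C): 164.3 × 2.07 × 17.6 = 5986 J
q2 (melt at 0 °C): 164.3 × 338.0 = 55533 J
q3 (heat water 0.0→100.0 °C): 164.3 × 4.18 × 100.0 = 68677 J
q4 (vaporize at 100 °C): 164.3 × 2269.0 = 372797 J
q5 (heat steam 100.0→110.6 °C): 164.3 × 1.98 × 10.6 = 3448 J
Total: 5986 + 55533 + 68677 + 372797 + 3448 = 506441 J = 506 kJ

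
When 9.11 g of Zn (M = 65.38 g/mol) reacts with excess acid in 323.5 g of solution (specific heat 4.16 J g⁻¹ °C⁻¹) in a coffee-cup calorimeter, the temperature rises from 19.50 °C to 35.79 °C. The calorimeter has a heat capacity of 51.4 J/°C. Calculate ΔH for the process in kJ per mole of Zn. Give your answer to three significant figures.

|ΔT| = |35.79 − 19.50| = 16.29 °C
|q_surr| = (323.5 × 4.16 + 51.4) × 16.29 = 1397.16 × 16.29 = 22760 J
n(Zn) = 9.11 / 65.38 = 0.1393 mol
Temperature rose, so q_rxn = −|q_surr| = -22.76 kJ
ΔH = q_rxn / n = -163.4 kJ/mol

ΔH = -163 kJ/mol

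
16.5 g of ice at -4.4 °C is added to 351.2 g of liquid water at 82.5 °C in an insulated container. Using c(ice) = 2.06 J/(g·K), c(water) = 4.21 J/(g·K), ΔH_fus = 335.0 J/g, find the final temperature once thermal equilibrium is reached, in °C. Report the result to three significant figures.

T_f = 75.1 °C

Heat to bring ice to 0 °C and melt it: q₁ = 16.5×2.06×4.4 + 16.5×335.0 = 5677.1 J
Heat the water can supply cooling to 0 °C: 351.2×4.21×82.5 = 121981 J > q₁, so all ice melts.
Energy balance: 351.2×4.21×(82.5 − T) = 5677.1 + 16.5×4.21×(T − 0)
1478.552(82.5 − T) = 5677.1 + 69.465 T
121981 − 5677.1 = 1548.017 T
T = 116303.9 / 1548.017 = 75.13 °C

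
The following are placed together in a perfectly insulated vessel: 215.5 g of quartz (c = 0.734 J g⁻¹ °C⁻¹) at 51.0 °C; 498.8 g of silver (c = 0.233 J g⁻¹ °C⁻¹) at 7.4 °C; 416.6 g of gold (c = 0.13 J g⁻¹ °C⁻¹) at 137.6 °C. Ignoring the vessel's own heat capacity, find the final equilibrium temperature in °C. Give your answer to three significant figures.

Σ mᵢcᵢ(T − Tᵢ) = 0  ⇒  T = Σ mᵢcᵢTᵢ / Σ mᵢcᵢ
Σ mᵢcᵢ = 215.5×0.734 + 498.8×0.233 + 416.6×0.13 = 328.5554
Σ mᵢcᵢTᵢ = 158.177×51.0 + 116.2204×7.4 + 54.158×137.6 = 16379
T = 16379 / 328.5554 = 49.85 °C

T_f = 49.9 °C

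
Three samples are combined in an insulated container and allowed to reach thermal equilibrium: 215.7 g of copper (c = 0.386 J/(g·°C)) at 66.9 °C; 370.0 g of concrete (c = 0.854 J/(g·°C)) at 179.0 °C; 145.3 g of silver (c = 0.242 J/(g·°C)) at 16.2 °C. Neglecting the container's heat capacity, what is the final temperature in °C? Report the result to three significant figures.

Σ mᵢcᵢ(T − Tᵢ) = 0  ⇒  T = Σ mᵢcᵢTᵢ / Σ mᵢcᵢ
Σ mᵢcᵢ = 215.7×0.386 + 370.0×0.854 + 145.3×0.242 = 434.4028
Σ mᵢcᵢTᵢ = 83.2602×66.9 + 315.98×179.0 + 35.1626×16.2 = 62700
T = 62700 / 434.4028 = 144.3 °C

T_f = 144 °C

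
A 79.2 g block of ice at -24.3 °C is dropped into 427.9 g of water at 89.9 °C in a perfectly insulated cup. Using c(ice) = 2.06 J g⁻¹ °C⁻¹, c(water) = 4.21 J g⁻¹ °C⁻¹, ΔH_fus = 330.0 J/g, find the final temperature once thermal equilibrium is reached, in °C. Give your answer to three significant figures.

Heat to bring ice to 0 °C and melt it: q₁ = 79.2×2.06×24.3 + 79.2×330.0 = 30101 J
Heat the water can supply cooling to 0 °C: 427.9×4.21×89.9 = 161951 J > q₁, so all ice melts.
Energy balance: 427.9×4.21×(89.9 − T) = 30101 + 79.2×4.21×(T − 0)
1801.459(89.9 − T) = 30101 + 333.432 T
161951 − 30101 = 2134.891 T
T = 131850 / 2134.891 = 61.76 °C

T_f = 61.8 °C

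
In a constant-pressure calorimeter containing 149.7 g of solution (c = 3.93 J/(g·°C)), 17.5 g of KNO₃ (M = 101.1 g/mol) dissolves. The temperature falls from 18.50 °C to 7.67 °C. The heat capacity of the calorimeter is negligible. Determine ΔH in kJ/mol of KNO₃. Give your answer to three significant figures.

|ΔT| = |7.67 − 18.50| = 10.83 °C
|q_surr| = (149.7 × 3.93) × 10.83 = 588.321 × 10.83 = 6372 J
n(KNO₃) = 17.5 / 101.1 = 0.1731 mol
Temperature fell, so q_rxn = +|q_surr| = 6.372 kJ
ΔH = q_rxn / n = 36.81 kJ/mol

ΔH = 36.8 kJ/mol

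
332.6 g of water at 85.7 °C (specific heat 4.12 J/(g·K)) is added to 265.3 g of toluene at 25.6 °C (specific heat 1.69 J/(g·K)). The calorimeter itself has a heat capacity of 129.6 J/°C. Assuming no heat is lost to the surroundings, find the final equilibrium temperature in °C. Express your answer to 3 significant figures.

Heat lost by water = heat gained by toluene + calorimeter.
(332.6)(4.12)(85.7 − T) = [(265.3)(1.69) + 129.6](T − 25.6)
1370.312 (85.7 − T) = 577.957 (T − 25.6)
117440 − 1370.312 T = 577.957 T − 14796
132236 = 1948.269 T
T = 67.87 °C

T_f = 67.9 °C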